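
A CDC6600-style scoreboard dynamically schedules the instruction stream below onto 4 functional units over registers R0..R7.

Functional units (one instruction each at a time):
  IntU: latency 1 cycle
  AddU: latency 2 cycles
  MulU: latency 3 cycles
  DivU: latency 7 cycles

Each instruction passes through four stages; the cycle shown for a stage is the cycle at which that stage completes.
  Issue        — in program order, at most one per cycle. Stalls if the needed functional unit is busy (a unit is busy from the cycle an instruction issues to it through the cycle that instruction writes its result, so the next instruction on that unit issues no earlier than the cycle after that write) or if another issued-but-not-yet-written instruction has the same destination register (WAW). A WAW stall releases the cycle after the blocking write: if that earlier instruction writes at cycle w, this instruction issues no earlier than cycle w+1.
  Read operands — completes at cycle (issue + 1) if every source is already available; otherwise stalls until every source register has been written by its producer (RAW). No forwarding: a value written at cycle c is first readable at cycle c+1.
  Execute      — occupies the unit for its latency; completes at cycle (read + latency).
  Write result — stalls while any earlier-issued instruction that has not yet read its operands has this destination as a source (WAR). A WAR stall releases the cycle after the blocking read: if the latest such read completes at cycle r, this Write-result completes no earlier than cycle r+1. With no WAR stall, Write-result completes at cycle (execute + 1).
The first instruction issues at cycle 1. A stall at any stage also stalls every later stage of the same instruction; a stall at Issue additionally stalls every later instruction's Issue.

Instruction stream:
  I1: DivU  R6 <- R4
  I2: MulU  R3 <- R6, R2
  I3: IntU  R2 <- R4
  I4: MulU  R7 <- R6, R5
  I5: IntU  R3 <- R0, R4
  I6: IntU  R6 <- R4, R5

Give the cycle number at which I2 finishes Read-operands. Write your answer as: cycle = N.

cycle = 11

c1: issue I1 (DivU)
c2: I1 read-ops | issue I2 (MulU)
c3: issue I3 (IntU)
c4: I3 read-ops
c5: I3 finished on IntU
c9: I1 finished on DivU
c10: I1→R6
c11: I2 read-ops
c12: I3→R2
c14: I2 finished on MulU
c15: I2→R3
c16: issue I4 (MulU)
c17: I4 read-ops | issue I5 (IntU)
c18: I5 read-ops
c19: I5 finished on IntU
c20: I4 finished on MulU | I5→R3
c21: I4→R7 | issue I6 (IntU)
c22: I6 read-ops
c23: I6 finished on IntU
c24: I6→R6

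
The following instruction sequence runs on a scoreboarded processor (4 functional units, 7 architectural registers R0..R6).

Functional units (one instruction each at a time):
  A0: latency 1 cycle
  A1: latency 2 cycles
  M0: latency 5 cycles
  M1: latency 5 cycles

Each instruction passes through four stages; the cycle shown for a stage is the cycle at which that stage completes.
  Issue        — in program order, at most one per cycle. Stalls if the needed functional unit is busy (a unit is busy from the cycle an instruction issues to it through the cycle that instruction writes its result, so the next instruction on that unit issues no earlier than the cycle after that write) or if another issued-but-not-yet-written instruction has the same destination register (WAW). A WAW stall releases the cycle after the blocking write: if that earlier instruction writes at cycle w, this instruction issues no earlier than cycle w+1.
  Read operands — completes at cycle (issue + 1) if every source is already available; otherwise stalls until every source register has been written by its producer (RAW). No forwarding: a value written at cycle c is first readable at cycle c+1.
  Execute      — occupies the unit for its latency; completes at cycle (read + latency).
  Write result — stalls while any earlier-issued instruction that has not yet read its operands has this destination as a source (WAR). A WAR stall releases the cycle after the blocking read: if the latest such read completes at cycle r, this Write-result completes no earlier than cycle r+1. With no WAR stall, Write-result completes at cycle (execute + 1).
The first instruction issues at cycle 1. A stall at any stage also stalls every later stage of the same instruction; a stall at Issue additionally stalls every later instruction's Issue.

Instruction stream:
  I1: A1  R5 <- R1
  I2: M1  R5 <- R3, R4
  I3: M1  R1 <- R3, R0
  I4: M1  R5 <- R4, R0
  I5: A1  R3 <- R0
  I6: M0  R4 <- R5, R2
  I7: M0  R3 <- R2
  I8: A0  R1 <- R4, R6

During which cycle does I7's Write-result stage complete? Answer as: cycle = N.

I1 -> (1, 2, 4, 5)
I2 -> (6, 7, 12, 13)  // WAW R5: wait I1 write@5
I3 -> (14, 15, 20, 21)  // struct: M1 busy until I2 writes@13
I4 -> (22, 23, 28, 29)  // struct: M1 busy until I3 writes@21
I5 -> (23, 24, 26, 27)
I6 -> (24, 30, 35, 36)  // RAW R5: wait I4 write@29
I7 -> (37, 38, 43, 44)  // struct: M0 busy until I6 writes@36
I8 -> (38, 39, 40, 41)

cycle = 44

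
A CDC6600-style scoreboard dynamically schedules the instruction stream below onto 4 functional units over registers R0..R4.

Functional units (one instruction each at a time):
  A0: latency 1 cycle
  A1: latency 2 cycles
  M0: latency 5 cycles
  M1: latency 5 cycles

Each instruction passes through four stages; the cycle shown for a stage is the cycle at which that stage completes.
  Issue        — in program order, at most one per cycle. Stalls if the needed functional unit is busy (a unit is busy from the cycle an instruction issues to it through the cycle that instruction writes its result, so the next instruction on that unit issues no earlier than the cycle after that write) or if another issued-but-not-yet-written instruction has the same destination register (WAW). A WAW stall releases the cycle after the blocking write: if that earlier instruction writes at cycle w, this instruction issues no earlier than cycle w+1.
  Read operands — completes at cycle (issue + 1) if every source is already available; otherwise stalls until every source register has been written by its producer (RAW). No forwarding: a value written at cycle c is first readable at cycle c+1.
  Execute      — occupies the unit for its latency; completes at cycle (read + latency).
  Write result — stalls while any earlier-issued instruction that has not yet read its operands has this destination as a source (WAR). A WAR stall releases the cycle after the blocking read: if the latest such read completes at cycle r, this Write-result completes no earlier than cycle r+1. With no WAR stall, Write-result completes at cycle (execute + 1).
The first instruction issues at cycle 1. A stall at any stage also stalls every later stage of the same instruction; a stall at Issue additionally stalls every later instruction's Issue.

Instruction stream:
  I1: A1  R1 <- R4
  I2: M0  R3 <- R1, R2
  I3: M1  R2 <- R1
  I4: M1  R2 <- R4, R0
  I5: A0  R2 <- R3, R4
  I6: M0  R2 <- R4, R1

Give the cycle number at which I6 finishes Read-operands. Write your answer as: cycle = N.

cycle = 26

t=1  issue I1 (A1)
t=2  I1 read-ops · issue I2 (M0)
t=3  issue I3 (M1)
t=4  I1 finished on A1
t=5  I1→R1
t=6  I2 read-ops · I3 read-ops
t=11  I2 finished on M0 · I3 finished on M1
t=12  I2→R3 · I3→R2
t=13  issue I4 (M1)
t=14  I4 read-ops
t=19  I4 finished on M1
t=20  I4→R2
t=21  issue I5 (A0)
t=22  I5 read-ops
t=23  I5 finished on A0
t=24  I5→R2
t=25  issue I6 (M0)
t=26  I6 read-ops
t=31  I6 finished on M0
t=32  I6→R2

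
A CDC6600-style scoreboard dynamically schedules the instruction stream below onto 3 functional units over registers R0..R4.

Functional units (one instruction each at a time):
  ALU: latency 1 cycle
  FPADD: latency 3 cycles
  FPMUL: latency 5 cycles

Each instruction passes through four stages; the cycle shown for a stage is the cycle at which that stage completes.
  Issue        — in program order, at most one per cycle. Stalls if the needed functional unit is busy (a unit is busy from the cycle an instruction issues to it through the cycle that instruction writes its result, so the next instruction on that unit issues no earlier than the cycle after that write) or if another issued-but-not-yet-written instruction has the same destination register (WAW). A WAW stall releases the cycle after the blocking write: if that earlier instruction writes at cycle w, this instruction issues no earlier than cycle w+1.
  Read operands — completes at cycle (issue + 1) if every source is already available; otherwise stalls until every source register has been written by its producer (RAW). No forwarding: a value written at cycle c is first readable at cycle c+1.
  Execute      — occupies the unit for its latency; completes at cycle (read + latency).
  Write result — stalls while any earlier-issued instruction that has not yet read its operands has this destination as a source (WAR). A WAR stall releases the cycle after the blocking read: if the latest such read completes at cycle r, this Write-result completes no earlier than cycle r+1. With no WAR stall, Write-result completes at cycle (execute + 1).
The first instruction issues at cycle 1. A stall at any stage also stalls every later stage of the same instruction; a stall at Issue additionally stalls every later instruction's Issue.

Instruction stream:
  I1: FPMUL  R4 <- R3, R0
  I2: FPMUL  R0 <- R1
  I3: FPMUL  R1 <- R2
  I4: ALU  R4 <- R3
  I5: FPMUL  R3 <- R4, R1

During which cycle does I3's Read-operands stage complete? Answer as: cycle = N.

t=1  I1→FPMUL
t=2  I1 RO
t=7  I1 EX
t=8  I1 WR R4
t=9  I2→FPMUL
t=10  I2 RO
t=15  I2 EX
t=16  I2 WR R0
t=17  I3→FPMUL
t=18  I3 RO; I4→ALU
t=19  I4 RO
t=20  I4 EX
t=21  I4 WR R4
t=23  I3 EX
t=24  I3 WR R1
t=25  I5→FPMUL
t=26  I5 RO
t=31  I5 EX
t=32  I5 WR R3

cycle = 18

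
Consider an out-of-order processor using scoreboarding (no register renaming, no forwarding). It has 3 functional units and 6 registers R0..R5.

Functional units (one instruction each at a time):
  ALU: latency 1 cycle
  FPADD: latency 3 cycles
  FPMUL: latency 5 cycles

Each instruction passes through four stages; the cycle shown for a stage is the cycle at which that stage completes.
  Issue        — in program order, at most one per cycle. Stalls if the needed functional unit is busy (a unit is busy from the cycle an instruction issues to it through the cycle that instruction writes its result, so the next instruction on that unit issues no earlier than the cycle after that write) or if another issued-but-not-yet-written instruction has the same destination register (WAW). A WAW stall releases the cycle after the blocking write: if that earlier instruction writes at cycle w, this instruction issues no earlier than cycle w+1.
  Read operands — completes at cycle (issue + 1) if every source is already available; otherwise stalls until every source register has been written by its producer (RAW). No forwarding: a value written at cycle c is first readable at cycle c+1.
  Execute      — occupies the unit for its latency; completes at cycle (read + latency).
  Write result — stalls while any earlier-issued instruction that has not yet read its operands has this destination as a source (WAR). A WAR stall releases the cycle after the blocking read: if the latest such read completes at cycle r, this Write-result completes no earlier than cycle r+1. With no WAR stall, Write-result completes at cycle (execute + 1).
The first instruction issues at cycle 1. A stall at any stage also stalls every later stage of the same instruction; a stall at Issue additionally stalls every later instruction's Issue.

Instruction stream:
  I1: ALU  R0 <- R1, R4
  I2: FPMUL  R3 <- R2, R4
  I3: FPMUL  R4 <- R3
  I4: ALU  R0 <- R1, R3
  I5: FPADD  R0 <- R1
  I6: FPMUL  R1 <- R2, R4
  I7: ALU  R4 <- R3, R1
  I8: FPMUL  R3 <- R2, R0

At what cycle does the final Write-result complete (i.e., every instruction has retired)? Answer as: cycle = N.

cycle = 33

I1 -> (1, 2, 3, 4)
I2 -> (2, 3, 8, 9)
I3 -> (10, 11, 16, 17)  // struct: FPMUL busy until I2 writes@9
I4 -> (11, 12, 13, 14)
I5 -> (15, 16, 19, 20)  // WAW R0: wait I4 write@14
I6 -> (18, 19, 24, 25)  // struct: FPMUL busy until I3 writes@17
I7 -> (19, 26, 27, 28)  // RAW R1: wait I6 write@25
I8 -> (26, 27, 32, 33)  // struct: FPMUL busy until I6 writes@25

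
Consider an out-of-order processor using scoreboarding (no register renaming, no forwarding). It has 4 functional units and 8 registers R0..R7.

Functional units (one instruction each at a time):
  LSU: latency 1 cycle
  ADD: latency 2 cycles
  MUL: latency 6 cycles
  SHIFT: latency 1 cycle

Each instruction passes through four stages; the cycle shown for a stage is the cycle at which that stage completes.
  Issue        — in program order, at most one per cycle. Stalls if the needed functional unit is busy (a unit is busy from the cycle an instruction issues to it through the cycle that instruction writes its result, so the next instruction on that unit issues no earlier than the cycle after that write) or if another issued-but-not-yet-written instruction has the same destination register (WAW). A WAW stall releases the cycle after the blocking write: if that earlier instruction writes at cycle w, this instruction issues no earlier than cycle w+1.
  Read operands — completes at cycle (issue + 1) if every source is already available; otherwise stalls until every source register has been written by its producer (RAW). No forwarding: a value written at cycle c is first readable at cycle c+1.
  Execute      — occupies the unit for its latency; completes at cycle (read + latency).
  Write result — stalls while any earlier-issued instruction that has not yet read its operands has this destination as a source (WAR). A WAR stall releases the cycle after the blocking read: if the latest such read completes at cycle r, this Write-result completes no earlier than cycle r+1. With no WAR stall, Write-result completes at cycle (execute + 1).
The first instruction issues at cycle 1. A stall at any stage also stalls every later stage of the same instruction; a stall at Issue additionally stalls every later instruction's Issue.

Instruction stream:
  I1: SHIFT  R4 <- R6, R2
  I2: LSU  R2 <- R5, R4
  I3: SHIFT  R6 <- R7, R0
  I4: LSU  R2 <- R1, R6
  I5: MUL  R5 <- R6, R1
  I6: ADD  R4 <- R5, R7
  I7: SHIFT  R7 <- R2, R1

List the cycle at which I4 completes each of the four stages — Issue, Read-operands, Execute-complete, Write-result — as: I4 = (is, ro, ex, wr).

I4 = (8, 9, 10, 11)

cycle 1: I1 dispatched to SHIFT
cycle 2: I1 operands ready · I2 dispatched to LSU
cycle 3: I1 complete
cycle 4: R4←I1
cycle 5: I2 operands ready · I3 dispatched to SHIFT
cycle 6: I2 complete · I3 operands ready
cycle 7: R2←I2 · I3 complete
cycle 8: R6←I3 · I4 dispatched to LSU
cycle 9: I4 operands ready · I5 dispatched to MUL
cycle 10: I4 complete · I5 operands ready · I6 dispatched to ADD
cycle 11: R2←I4 · I7 dispatched to SHIFT
cycle 12: I7 operands ready
cycle 13: I7 complete
cycle 16: I5 complete
cycle 17: R5←I5
cycle 18: I6 operands ready
cycle 19: R7←I7
cycle 20: I6 complete
cycle 21: R4←I6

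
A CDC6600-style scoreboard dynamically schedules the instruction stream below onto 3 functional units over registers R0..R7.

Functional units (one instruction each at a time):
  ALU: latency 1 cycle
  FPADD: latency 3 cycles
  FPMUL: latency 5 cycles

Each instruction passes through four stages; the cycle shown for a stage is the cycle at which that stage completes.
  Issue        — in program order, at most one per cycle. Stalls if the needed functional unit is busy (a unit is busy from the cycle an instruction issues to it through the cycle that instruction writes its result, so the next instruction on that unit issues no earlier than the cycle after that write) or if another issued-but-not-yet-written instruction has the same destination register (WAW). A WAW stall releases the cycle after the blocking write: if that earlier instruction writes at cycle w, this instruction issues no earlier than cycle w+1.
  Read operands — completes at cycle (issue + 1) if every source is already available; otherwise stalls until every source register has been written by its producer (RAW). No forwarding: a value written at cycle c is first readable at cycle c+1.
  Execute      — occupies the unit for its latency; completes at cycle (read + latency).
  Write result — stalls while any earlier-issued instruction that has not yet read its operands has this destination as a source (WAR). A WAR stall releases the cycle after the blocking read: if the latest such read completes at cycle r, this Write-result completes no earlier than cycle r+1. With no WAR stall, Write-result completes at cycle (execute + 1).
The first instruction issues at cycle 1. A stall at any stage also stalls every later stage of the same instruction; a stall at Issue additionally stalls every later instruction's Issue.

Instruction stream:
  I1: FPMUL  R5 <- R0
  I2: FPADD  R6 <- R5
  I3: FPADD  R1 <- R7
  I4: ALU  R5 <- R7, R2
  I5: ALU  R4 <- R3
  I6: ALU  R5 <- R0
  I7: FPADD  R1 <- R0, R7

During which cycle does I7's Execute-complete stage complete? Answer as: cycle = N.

cycle = 28

I1  is:1  ro:2  ex:7  wr:8
I2  is:2  ro:9  ex:12  wr:13  — RAW R5: wait I1 write@8
I3  is:14  ro:15  ex:18  wr:19  — struct: FPADD busy until I2 writes@13
I4  is:15  ro:16  ex:17  wr:18
I5  is:19  ro:20  ex:21  wr:22  — struct: ALU busy until I4 writes@18
I6  is:23  ro:24  ex:25  wr:26  — struct: ALU busy until I5 writes@22
I7  is:24  ro:25  ex:28  wr:29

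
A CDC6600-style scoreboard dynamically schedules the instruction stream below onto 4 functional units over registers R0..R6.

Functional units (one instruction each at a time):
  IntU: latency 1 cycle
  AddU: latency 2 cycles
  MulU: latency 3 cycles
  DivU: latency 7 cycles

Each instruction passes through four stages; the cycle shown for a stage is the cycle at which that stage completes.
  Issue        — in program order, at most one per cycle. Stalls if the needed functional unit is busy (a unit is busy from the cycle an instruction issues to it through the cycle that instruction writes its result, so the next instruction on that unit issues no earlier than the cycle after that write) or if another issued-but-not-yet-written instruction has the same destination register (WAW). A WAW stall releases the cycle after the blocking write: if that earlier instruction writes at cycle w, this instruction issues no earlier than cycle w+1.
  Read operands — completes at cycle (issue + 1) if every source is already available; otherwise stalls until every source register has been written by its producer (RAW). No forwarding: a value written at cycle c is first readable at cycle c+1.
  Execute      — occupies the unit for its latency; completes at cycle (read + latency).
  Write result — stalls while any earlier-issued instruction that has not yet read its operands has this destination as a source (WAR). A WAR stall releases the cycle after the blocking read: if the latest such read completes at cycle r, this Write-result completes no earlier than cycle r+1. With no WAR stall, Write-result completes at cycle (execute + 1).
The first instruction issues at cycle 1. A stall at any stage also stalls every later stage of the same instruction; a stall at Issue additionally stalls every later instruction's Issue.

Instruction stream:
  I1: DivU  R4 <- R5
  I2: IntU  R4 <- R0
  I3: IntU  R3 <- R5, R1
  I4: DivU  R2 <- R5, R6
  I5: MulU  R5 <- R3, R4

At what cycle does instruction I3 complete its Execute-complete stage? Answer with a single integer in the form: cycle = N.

I1  is:1  ro:2  ex:9  wr:10
I2  is:11  ro:12  ex:13  wr:14  — WAW R4: wait I1 write@10
I3  is:15  ro:16  ex:17  wr:18  — struct: IntU busy until I2 writes@14
I4  is:16  ro:17  ex:24  wr:25
I5  is:17  ro:19  ex:22  wr:23  — RAW R3: wait I3 write@18

cycle = 17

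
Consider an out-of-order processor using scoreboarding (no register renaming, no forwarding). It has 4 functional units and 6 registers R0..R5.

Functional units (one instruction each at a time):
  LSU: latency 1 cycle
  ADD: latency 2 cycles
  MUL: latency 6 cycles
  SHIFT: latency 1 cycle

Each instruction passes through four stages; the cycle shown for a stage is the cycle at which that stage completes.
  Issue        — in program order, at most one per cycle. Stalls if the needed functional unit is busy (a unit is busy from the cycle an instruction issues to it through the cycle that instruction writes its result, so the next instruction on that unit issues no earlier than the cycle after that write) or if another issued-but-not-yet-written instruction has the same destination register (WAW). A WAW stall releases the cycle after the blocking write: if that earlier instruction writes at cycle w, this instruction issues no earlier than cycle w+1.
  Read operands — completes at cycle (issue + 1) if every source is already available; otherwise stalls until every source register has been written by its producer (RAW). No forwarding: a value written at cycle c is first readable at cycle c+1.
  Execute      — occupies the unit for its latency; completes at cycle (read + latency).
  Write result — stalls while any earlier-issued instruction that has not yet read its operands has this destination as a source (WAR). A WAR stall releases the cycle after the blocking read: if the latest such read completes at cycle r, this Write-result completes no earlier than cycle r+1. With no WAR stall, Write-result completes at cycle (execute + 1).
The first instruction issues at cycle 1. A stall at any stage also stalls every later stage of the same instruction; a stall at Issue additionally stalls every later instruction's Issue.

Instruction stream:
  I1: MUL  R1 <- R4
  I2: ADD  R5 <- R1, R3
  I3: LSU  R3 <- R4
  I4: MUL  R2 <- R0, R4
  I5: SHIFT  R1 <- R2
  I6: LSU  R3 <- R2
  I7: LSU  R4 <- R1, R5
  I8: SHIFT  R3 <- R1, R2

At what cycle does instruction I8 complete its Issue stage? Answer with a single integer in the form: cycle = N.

cycle = 23

I1 -> (1, 2, 8, 9)
I2 -> (2, 10, 12, 13)  // RAW R1: wait I1 write@9
I3 -> (3, 4, 5, 11)  // WAR R3: wait I2 read@10
I4 -> (10, 11, 17, 18)  // struct: MUL busy until I1 writes@9
I5 -> (11, 19, 20, 21)  // RAW R2: wait I4 write@18
I6 -> (12, 19, 20, 21)  // RAW R2: wait I4 write@18
I7 -> (22, 23, 24, 25)  // struct: LSU busy until I6 writes@21
I8 -> (23, 24, 25, 26)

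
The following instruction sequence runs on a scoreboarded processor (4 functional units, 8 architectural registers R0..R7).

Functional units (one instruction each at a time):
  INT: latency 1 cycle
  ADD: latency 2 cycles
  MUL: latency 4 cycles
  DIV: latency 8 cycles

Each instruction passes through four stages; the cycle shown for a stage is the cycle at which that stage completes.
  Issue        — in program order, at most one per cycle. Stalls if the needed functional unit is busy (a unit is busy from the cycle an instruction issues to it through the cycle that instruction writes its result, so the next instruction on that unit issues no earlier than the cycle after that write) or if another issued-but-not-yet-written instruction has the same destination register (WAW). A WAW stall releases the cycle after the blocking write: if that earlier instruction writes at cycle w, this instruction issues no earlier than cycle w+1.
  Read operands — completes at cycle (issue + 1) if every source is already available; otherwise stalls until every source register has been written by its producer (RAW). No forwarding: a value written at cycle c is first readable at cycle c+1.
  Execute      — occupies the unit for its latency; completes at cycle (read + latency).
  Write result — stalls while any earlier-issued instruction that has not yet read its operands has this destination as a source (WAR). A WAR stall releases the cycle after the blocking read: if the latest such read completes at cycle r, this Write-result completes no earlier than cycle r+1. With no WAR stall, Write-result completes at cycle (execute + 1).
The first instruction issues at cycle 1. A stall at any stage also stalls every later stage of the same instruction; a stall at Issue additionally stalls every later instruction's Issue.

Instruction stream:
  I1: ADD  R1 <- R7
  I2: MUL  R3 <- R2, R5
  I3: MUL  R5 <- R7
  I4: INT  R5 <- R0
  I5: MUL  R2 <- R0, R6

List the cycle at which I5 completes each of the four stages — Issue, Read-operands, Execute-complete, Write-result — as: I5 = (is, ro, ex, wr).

I5 = (17, 18, 22, 23)

t=1  I1 dispatched to ADD
t=2  I1 operands ready · I2 dispatched to MUL
t=3  I2 operands ready
t=4  I1 complete
t=5  R1←I1
t=7  I2 complete
t=8  R3←I2
t=9  I3 dispatched to MUL
t=10  I3 operands ready
t=14  I3 complete
t=15  R5←I3
t=16  I4 dispatched to INT
t=17  I4 operands ready · I5 dispatched to MUL
t=18  I4 complete · I5 operands ready
t=19  R5←I4
t=22  I5 complete
t=23  R2←I5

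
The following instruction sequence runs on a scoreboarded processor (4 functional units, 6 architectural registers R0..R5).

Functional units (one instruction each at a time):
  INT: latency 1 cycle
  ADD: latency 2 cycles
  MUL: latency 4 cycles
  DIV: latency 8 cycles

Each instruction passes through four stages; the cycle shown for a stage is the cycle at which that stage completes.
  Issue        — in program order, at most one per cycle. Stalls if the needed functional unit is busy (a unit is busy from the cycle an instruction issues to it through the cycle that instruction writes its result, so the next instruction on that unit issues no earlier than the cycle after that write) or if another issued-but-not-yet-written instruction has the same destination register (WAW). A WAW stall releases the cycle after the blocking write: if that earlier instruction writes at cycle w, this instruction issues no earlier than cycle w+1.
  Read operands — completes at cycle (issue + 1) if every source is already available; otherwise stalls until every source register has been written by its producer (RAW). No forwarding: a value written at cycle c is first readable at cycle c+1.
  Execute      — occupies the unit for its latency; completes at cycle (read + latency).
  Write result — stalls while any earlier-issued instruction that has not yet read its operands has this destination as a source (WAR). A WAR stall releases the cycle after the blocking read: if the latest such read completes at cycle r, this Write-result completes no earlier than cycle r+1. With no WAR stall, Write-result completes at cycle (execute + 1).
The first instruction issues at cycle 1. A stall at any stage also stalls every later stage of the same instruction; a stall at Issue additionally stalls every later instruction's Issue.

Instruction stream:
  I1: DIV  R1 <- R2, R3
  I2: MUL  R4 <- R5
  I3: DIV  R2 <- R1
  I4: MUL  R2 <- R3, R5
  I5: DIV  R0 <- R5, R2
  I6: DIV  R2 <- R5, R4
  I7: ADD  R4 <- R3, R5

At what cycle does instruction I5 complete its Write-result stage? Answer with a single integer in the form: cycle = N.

cycle = 39

c1: I1 dispatched to DIV
c2: I1 operands ready | I2 dispatched to MUL
c3: I2 operands ready
c7: I2 complete
c8: R4←I2
c10: I1 complete
c11: R1←I1
c12: I3 dispatched to DIV
c13: I3 operands ready
c21: I3 complete
c22: R2←I3
c23: I4 dispatched to MUL
c24: I4 operands ready | I5 dispatched to DIV
c28: I4 complete
c29: R2←I4
c30: I5 operands ready
c38: I5 complete
c39: R0←I5
c40: I6 dispatched to DIV
c41: I6 operands ready | I7 dispatched to ADD
c42: I7 operands ready
c44: I7 complete
c45: R4←I7
c49: I6 complete
c50: R2←I6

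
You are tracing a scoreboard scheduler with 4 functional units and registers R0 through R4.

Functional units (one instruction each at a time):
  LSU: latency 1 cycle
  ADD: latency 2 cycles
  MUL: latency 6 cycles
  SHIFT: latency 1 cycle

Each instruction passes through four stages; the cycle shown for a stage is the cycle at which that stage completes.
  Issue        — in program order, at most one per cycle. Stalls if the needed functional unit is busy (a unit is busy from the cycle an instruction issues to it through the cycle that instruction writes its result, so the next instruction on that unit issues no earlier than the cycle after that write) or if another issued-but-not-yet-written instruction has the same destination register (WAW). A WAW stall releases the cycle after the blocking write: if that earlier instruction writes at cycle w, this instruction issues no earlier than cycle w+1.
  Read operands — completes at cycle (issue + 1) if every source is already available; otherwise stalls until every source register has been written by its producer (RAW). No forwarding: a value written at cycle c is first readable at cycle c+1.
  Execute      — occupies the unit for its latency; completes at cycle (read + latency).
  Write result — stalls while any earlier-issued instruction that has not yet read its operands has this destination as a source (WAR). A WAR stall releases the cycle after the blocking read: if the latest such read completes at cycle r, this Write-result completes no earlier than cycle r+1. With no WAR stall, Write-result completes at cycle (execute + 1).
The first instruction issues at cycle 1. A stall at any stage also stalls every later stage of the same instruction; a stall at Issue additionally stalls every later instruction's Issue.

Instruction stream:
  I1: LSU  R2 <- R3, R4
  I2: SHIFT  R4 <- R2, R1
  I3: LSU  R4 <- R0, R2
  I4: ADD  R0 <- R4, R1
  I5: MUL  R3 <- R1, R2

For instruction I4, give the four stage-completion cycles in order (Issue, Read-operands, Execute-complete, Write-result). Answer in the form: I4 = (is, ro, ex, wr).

I4 = (9, 12, 14, 15)

cycle 1: issue I1 (LSU)
cycle 2: I1 read-ops, issue I2 (SHIFT)
cycle 3: I1 finished on LSU
cycle 4: I1→R2
cycle 5: I2 read-ops
cycle 6: I2 finished on SHIFT
cycle 7: I2→R4
cycle 8: issue I3 (LSU)
cycle 9: I3 read-ops, issue I4 (ADD)
cycle 10: I3 finished on LSU, issue I5 (MUL)
cycle 11: I3→R4, I5 read-ops
cycle 12: I4 read-ops
cycle 14: I4 finished on ADD
cycle 15: I4→R0
cycle 17: I5 finished on MUL
cycle 18: I5→R3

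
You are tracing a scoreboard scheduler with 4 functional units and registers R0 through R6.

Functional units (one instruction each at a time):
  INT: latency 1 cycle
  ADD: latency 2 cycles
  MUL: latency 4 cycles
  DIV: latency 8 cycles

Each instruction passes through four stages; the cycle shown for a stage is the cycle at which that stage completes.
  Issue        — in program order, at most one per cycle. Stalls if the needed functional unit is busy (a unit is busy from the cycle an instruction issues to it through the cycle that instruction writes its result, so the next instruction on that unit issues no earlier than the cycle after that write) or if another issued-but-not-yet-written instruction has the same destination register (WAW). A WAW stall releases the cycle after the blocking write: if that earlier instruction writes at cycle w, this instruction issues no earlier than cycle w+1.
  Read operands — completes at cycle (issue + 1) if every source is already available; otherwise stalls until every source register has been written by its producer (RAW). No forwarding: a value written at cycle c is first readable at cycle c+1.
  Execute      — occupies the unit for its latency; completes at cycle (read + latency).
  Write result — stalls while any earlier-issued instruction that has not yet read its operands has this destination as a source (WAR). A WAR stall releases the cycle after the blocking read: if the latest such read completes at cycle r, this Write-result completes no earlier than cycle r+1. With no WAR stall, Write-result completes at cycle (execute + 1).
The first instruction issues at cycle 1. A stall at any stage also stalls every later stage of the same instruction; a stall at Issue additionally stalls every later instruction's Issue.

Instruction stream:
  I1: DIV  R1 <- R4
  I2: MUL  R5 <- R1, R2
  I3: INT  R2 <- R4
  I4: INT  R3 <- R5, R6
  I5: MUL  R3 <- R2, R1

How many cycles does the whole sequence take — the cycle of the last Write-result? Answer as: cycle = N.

c1: I1→DIV
c2: I1 RO · I2→MUL
c3: I3→INT
c4: I3 RO
c5: I3 EX
c10: I1 EX
c11: I1 WR R1
c12: I2 RO
c13: I3 WR R2
c14: I4→INT
c16: I2 EX
c17: I2 WR R5
c18: I4 RO
c19: I4 EX
c20: I4 WR R3
c21: I5→MUL
c22: I5 RO
c26: I5 EX
c27: I5 WR R3

cycle = 27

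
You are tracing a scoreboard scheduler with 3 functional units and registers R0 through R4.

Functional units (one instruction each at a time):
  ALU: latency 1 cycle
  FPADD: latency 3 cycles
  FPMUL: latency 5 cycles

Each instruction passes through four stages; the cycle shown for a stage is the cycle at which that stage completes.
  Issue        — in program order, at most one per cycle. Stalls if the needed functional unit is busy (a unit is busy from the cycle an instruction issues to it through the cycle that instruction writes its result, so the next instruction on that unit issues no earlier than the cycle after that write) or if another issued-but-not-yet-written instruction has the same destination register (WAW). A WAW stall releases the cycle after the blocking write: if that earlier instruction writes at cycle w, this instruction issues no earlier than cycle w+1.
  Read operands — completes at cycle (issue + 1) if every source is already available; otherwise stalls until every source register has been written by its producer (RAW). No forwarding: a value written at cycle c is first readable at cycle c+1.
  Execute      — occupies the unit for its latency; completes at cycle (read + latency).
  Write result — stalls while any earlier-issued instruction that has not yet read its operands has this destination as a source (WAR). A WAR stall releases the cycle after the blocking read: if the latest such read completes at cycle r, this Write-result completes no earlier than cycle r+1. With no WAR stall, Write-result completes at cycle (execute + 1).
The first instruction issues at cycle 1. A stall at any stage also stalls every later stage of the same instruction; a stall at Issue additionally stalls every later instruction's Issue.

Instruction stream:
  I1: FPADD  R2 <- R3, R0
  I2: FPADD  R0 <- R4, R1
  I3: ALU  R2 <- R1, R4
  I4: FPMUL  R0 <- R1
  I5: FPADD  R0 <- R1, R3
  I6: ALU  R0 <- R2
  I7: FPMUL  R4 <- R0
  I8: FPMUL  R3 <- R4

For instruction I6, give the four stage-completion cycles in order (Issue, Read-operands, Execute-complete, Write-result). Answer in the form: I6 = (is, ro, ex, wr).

I6 = (27, 28, 29, 30)

1) issue 1, read 2, done 5, write 6
2) issue 7, read 8, done 11, write 12  <struct: FPADD busy until I1 writes@6>
3) issue 8, read 9, done 10, write 11
4) issue 13, read 14, done 19, write 20  <WAW R0: wait I2 write@12>
5) issue 21, read 22, done 25, write 26  <WAW R0: wait I4 write@20>
6) issue 27, read 28, done 29, write 30  <WAW R0: wait I5 write@26>
7) issue 28, read 31, done 36, write 37  <RAW R0: wait I6 write@30>
8) issue 38, read 39, done 44, write 45  <struct: FPMUL busy until I7 writes@37>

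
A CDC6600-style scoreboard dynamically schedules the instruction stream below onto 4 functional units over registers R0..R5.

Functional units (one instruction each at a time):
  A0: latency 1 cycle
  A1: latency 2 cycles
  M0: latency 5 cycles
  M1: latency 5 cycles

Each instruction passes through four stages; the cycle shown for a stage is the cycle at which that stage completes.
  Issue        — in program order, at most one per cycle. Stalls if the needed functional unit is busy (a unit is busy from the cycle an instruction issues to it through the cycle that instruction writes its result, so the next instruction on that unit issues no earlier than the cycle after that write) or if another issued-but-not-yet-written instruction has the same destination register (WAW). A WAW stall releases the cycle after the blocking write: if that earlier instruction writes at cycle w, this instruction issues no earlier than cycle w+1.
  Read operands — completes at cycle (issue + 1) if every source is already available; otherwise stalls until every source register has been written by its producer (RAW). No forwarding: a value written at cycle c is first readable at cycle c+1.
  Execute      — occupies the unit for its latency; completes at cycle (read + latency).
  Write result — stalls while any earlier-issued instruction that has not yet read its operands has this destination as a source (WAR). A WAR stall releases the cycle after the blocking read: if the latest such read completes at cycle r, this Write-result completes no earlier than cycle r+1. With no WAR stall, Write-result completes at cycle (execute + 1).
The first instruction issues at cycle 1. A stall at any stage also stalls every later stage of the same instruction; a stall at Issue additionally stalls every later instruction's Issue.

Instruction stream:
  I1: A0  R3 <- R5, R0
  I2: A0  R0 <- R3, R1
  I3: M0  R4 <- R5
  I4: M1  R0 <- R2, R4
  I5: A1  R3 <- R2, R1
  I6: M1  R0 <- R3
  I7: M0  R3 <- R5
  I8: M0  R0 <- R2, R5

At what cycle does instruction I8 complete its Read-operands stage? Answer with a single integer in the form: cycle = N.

cycle 1: I1 issues→A0
cycle 2: I1 reads
cycle 3: I1 exec-done
cycle 4: I1 writes R3
cycle 5: I2 issues→A0
cycle 6: I2 reads · I3 issues→M0
cycle 7: I2 exec-done · I3 reads
cycle 8: I2 writes R0
cycle 9: I4 issues→M1
cycle 10: I5 issues→A1
cycle 11: I5 reads
cycle 12: I3 exec-done
cycle 13: I3 writes R4 · I5 exec-done
cycle 14: I4 reads · I5 writes R3
cycle 19: I4 exec-done
cycle 20: I4 writes R0
cycle 21: I6 issues→M1
cycle 22: I6 reads · I7 issues→M0
cycle 23: I7 reads
cycle 27: I6 exec-done
cycle 28: I6 writes R0 · I7 exec-done
cycle 29: I7 writes R3
cycle 30: I8 issues→M0
cycle 31: I8 reads
cycle 36: I8 exec-done
cycle 37: I8 writes R0

cycle = 31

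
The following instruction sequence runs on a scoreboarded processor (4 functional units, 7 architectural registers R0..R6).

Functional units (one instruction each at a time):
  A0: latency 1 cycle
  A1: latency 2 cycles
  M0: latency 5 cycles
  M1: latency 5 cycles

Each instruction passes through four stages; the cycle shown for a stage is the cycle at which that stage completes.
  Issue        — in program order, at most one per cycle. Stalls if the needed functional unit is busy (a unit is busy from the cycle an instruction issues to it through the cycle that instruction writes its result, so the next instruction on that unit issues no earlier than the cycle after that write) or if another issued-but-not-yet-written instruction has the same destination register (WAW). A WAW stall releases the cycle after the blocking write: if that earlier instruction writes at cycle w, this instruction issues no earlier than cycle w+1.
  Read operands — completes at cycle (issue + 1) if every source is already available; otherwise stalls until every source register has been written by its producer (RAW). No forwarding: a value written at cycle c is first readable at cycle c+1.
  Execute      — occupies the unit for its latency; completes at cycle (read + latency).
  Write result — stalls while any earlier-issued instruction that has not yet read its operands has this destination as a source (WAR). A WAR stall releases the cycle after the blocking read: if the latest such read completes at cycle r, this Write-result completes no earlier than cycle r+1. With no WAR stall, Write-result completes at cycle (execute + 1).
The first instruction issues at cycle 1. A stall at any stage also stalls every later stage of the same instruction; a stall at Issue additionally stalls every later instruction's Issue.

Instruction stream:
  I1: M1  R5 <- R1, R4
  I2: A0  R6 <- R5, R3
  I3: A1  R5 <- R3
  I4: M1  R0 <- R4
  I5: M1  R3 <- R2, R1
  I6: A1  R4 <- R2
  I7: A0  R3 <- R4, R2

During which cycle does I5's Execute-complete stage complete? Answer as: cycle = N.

cycle = 24

cycle 1: issue I1 (M1)
cycle 2: I1 read-ops, issue I2 (A0)
cycle 7: I1 finished on M1
cycle 8: I1→R5
cycle 9: I2 read-ops, issue I3 (A1)
cycle 10: I2 finished on A0, I3 read-ops, issue I4 (M1)
cycle 11: I2→R6, I4 read-ops
cycle 12: I3 finished on A1
cycle 13: I3→R5
cycle 16: I4 finished on M1
cycle 17: I4→R0
cycle 18: issue I5 (M1)
cycle 19: I5 read-ops, issue I6 (A1)
cycle 20: I6 read-ops
cycle 22: I6 finished on A1
cycle 23: I6→R4
cycle 24: I5 finished on M1
cycle 25: I5→R3
cycle 26: issue I7 (A0)
cycle 27: I7 read-ops
cycle 28: I7 finished on A0
cycle 29: I7→R3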